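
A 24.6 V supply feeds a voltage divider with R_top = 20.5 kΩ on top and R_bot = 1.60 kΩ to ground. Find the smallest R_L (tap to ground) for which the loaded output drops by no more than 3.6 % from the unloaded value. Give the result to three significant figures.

R_L(min) ≈ 39.7 kΩ

Output resistance R_th = R_top‖R_bot = (20.5 × 1.60)/22.10 = 1.484 kΩ.
The fractional drop is R_th/(R_th + R_L); requiring this ≤ 0.0360 gives R_L ≥ R_th(1/0.0360 − 1) = 1.484 × 26.78 = 39.7 kΩ.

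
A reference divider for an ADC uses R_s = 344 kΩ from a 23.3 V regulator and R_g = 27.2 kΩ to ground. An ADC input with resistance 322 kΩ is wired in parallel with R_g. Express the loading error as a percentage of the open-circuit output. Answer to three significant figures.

7.26 %

The divider's output (Thévenin) resistance is R_s‖R_g = 25.21 kΩ.
Fractional drop under load = R_th/(R_th + R_L) = 25.21 / (25.21 + 322) = 0.07260.
So the output falls by 7.26 %.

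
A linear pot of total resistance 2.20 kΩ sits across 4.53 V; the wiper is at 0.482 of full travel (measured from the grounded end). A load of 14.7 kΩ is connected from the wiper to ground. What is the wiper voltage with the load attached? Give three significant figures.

The wiper splits the pot into (1−α)R = 1.140 kΩ above and αR = 1.060 kΩ below.
Lower section ‖ load = 0.9891 kΩ.
V_wiper = 4.53 × 0.9891/(1.140 + 0.9891) = 2.10 V.

V ≈ 2.10 V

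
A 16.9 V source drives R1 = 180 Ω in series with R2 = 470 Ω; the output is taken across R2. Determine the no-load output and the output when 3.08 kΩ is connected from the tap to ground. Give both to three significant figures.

Unloaded: 12.2 V; loaded: 11.7 V

Open-circuit: V = 16.9 × 470/(180 + 470) = 12.2 V.
With the load, R2 becomes R2‖R_L = 407.8 Ω, so V = 16.9 × 407.8/587.8 = 11.7 V.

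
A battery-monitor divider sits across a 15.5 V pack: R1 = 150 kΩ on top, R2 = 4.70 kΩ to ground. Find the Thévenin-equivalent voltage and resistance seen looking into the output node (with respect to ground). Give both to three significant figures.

V_th is the open-circuit tap voltage: 15.5 × 4.70/(150 + 4.70) = 0.471 V.
With the supply zeroed, R1 and R2 appear in parallel from the tap: R_th = R1‖R2 = (150 × 4.70)/154.7 = 4.56 kΩ.

V_th = 0.471 V, R_th = 4.56 kΩ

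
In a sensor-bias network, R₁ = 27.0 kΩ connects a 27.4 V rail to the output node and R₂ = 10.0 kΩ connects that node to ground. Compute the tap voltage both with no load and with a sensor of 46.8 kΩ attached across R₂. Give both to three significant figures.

Unloaded: 7.41 V; loaded: 6.41 V

Open-circuit: V = 27.4 × 10.0/(27.0 + 10.0) = 7.41 V.
With the load, R₂ becomes R₂‖R_L = 8.239 kΩ, so V = 27.4 × 8.239/35.24 = 6.41 V.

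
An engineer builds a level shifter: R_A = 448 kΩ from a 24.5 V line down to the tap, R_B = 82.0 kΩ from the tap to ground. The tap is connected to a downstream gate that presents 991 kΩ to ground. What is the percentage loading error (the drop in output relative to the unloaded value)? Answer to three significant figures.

The divider's output (Thévenin) resistance is R_A‖R_B = 69.31 kΩ.
Fractional drop under load = R_th/(R_th + R_L) = 69.31 / (69.31 + 991) = 0.06537.
So the output falls by 6.54 %.

6.54 %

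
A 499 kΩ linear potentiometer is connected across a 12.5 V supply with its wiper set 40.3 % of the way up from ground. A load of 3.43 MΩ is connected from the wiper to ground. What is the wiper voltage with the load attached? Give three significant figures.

The wiper splits the pot into (1−α)R = 297.9 kΩ above and αR = 201.1 kΩ below.
Lower section ‖ load = 190.0 kΩ.
V_wiper = 12.5 × 190.0/(297.9 + 190.0) = 4.87 V.

V ≈ 4.87 V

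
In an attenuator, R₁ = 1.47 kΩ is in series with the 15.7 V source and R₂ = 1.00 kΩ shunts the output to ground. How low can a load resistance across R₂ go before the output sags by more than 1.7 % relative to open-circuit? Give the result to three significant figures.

Output resistance R_th = R₁‖R₂ = (1470 × 1000)/2470 = 595.1 Ω.
The fractional drop is R_th/(R_th + R_L); requiring this ≤ 0.0170 gives R_L ≥ R_th(1/0.0170 − 1) = 595.1 × 57.82 = 34.4 kΩ.

R_L(min) ≈ 34.4 kΩ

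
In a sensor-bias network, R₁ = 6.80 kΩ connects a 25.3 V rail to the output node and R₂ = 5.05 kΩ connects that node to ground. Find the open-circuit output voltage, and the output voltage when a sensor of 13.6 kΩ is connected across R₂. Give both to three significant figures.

Unloaded: 10.8 V; loaded: 8.89 V

Open-circuit: V = 25.3 × 5.05/(6.80 + 5.05) = 10.8 V.
With the load, R₂ becomes R₂‖R_L = 3.683 kΩ, so V = 25.3 × 3.683/10.48 = 8.89 V.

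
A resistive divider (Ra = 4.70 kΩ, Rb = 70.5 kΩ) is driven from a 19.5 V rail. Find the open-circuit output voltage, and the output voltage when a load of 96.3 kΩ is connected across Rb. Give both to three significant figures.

Open-circuit: V = 19.5 × 70.5/(4.70 + 70.5) = 18.3 V.
With the load, Rb becomes Rb‖R_L = 40.70 kΩ, so V = 19.5 × 40.70/45.40 = 17.5 V.

Unloaded: 18.3 V; loaded: 17.5 V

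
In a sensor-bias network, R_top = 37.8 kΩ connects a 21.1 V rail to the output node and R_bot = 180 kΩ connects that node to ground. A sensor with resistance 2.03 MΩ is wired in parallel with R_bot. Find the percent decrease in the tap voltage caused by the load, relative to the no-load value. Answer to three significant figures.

The divider's output (Thévenin) resistance is R_top‖R_bot = 31.24 kΩ.
Fractional drop under load = R_th/(R_th + R_L) = 31.24 / (31.24 + 2030) = 0.01516.
So the output falls by 1.52 %.

1.52 %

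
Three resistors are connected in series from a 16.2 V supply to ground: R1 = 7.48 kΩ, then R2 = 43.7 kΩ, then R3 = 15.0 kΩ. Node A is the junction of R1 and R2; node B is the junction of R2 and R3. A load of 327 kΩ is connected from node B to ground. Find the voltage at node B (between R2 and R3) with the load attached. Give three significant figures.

At node B, R3 is in parallel with the load: R3‖R_L = 14.34 kΩ.
Below node A the resistance is R2 + (R3‖R_L) = 58.04 kΩ, so V_A = 16.2 × 58.04/65.52 = 14.35 V.
Then V_B = V_A × (R3‖R_L)/(R2 + R3‖R_L) = 14.35 × 14.34/58.04 = 3.55 V.

V ≈ 3.55 V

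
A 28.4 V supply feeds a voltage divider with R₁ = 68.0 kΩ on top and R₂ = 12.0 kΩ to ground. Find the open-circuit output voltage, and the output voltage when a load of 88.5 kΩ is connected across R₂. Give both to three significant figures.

Open-circuit: V = 28.4 × 12.0/(68.0 + 12.0) = 4.26 V.
With the load, R₂ becomes R₂‖R_L = 10.57 kΩ, so V = 28.4 × 10.57/78.57 = 3.82 V.

Unloaded: 4.26 V; loaded: 3.82 V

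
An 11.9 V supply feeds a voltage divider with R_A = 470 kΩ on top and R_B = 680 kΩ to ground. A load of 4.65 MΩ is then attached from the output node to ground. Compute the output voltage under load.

The load sits in parallel with R_B: R_B‖R_L = (680 × 4650) / (680 + 4650) = 593.2 kΩ.
V_out = 11.9 × 593.2 / (470 + 593.2) = 11.9 × 593.2/1063 = 6.64 V.

V_out ≈ 6.64 V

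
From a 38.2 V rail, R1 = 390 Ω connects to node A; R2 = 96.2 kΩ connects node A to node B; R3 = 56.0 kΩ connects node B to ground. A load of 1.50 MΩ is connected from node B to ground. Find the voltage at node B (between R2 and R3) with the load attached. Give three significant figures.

V ≈ 13.7 V

At node B, R3 is in parallel with the load: R3‖R_L = 53980 Ω.
Below node A the resistance is R2 + (R3‖R_L) = 150200 Ω, so V_A = 38.2 × 150200/150600 = 38.10 V.
Then V_B = V_A × (R3‖R_L)/(R2 + R3‖R_L) = 38.10 × 53980/150200 = 13.7 V.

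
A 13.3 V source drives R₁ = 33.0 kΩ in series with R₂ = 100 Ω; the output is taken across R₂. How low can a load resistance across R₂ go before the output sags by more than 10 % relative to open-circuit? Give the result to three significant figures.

R_L(min) ≈ 897 Ω

Output resistance R_th = R₁‖R₂ = (33000 × 100)/33100 = 99.70 Ω.
The fractional drop is R_th/(R_th + R_L); requiring this ≤ 0.100 gives R_L ≥ R_th(1/0.100 − 1) = 99.70 × 9.000 = 897 Ω.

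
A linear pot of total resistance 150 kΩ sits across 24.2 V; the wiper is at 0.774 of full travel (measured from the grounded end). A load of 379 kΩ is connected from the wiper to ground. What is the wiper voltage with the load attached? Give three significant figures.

V ≈ 17.5 V

The wiper splits the pot into (1−α)R = 33.90 kΩ above and αR = 116.1 kΩ below.
Lower section ‖ load = 88.87 kΩ.
V_wiper = 24.2 × 88.87/(33.90 + 88.87) = 17.5 V.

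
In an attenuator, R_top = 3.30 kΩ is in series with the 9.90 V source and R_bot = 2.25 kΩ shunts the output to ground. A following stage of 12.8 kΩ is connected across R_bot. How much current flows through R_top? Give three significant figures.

I ≈ 1.90 mA

R_bot‖R_L = 1.914 kΩ, so the source sees R_top + R_bot‖R_L = 5.214 kΩ.
I = 9.90 V / 5.214 kΩ = 1.90 mA.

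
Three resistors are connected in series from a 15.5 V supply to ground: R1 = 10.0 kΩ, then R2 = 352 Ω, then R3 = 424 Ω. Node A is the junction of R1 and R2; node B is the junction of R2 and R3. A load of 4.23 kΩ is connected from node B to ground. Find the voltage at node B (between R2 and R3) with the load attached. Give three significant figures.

V ≈ 0.556 V

At node B, R3 is in parallel with the load: R3‖R_L = 385.4 Ω.
Below node A the resistance is R2 + (R3‖R_L) = 737.4 Ω, so V_A = 15.5 × 737.4/10740 = 1.064 V.
Then V_B = V_A × (R3‖R_L)/(R2 + R3‖R_L) = 1.064 × 385.4/737.4 = 0.556 V.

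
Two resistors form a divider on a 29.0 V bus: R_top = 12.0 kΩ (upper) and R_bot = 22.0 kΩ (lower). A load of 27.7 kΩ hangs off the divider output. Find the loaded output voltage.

The load sits in parallel with R_bot: R_bot‖R_L = (22.0 × 27.7) / (22.0 + 27.7) = 12.26 kΩ.
V_out = 29.0 × 12.26 / (12.0 + 12.26) = 29.0 × 12.26/24.26 = 14.7 V.

V_out ≈ 14.7 V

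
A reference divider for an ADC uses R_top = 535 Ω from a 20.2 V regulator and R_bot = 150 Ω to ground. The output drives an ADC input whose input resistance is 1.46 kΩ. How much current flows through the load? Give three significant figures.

R_bot‖R_L = 136.0 Ω; V_out = 20.2 × 136.0/671.0 = 4.095 V.
I_L = V_out / R_L = 4.095 / 1.46 kΩ = 2.80 mA.

I_L ≈ 2.80 mA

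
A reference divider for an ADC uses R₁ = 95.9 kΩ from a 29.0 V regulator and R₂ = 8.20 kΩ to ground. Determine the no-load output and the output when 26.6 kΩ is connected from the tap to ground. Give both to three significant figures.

Unloaded: 2.28 V; loaded: 1.78 V

Open-circuit: V = 29.0 × 8.20/(95.9 + 8.20) = 2.28 V.
With the load, R₂ becomes R₂‖R_L = 6.268 kΩ, so V = 29.0 × 6.268/102.2 = 1.78 V.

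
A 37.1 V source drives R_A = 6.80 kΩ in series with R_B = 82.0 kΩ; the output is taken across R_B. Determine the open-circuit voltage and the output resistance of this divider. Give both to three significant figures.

V_th is the open-circuit tap voltage: 37.1 × 82.0/(6.80 + 82.0) = 34.3 V.
With the supply zeroed, R_A and R_B appear in parallel from the tap: R_th = R_A‖R_B = (6.80 × 82.0)/88.80 = 6.28 kΩ.

V_th = 34.3 V, R_th = 6.28 kΩ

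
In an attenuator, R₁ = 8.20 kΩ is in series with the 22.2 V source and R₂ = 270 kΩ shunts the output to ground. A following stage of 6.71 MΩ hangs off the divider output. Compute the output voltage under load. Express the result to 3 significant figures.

V_out ≈ 21.5 V

The load sits in parallel with R₂: R₂‖R_L = (270 × 6710) / (270 + 6710) = 259.6 kΩ.
V_out = 22.2 × 259.6 / (8.20 + 259.6) = 22.2 × 259.6/267.8 = 21.5 V.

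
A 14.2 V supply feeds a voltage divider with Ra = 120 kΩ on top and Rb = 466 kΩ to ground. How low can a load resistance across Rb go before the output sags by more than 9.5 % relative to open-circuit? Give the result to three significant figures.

Output resistance R_th = Ra‖Rb = (120 × 466)/586.0 = 95.43 kΩ.
The fractional drop is R_th/(R_th + R_L); requiring this ≤ 0.0950 gives R_L ≥ R_th(1/0.0950 − 1) = 95.43 × 9.526 = 909 kΩ.

R_L(min) ≈ 909 kΩ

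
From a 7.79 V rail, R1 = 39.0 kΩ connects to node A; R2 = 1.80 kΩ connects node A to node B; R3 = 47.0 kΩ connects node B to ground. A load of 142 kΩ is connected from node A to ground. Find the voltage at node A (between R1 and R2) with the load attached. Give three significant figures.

Below node A the series string R2+R3 = 48.80 kΩ sits in parallel with the 142 kΩ load: 36.32 kΩ.
V_A = 7.79 × 36.32/(39.0 + 36.32) = 3.76 V.

V ≈ 3.76 V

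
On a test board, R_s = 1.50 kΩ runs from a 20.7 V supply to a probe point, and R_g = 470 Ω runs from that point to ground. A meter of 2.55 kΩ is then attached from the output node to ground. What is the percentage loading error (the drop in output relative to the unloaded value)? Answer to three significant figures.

Unloaded V = 20.7 × 470/1970 = 4.9386 V.
Loaded: R_g‖R_L = 396.9 Ω, giving V = 20.7 × 396.9/1897 = 4.3308 V.
Drop = (4.9386 − 4.3308) / 4.9386 = 12.3 %.

12.3 %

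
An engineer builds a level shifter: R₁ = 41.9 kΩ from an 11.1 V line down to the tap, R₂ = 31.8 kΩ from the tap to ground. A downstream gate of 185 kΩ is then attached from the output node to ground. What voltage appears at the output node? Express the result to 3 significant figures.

The load sits in parallel with R₂: R₂‖R_L = (31.8 × 185) / (31.8 + 185) = 27.14 kΩ.
V_out = 11.1 × 27.14 / (41.9 + 27.14) = 11.1 × 27.14/69.04 = 4.36 V.

V_out ≈ 4.36 V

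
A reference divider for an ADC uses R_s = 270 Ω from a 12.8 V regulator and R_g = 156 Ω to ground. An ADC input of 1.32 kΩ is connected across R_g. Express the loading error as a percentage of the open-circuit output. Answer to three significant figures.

The divider's output (Thévenin) resistance is R_s‖R_g = 98.87 Ω.
Fractional drop under load = R_th/(R_th + R_L) = 98.87 / (98.87 + 1320) = 0.06968.
So the output falls by 6.97 %.

6.97 %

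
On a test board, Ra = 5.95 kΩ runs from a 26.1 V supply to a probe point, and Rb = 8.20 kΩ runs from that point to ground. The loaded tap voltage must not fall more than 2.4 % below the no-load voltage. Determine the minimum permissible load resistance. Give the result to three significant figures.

R_L(min) ≈ 140 kΩ

Output resistance R_th = Ra‖Rb = (5.95 × 8.20)/14.15 = 3.448 kΩ.
The fractional drop is R_th/(R_th + R_L); requiring this ≤ 0.0240 gives R_L ≥ R_th(1/0.0240 − 1) = 3.448 × 40.67 = 140 kΩ.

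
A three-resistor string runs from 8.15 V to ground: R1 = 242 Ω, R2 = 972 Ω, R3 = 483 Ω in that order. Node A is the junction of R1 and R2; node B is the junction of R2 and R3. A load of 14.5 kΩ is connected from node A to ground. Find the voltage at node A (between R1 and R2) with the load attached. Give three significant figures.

V ≈ 6.89 V

Below node A the series string R2+R3 = 1455 Ω sits in parallel with the 14500 Ω load: 1322 Ω.
V_A = 8.15 × 1322/(242 + 1322) = 6.89 V.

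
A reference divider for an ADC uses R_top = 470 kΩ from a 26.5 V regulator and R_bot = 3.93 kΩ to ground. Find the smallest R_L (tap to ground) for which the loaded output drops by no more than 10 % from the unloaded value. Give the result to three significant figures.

Output resistance R_th = R_top‖R_bot = (470 × 3.93)/473.9 = 3.897 kΩ.
The fractional drop is R_th/(R_th + R_L); requiring this ≤ 0.100 gives R_L ≥ R_th(1/0.100 − 1) = 3.897 × 9.000 = 35.1 kΩ.

R_L(min) ≈ 35.1 kΩ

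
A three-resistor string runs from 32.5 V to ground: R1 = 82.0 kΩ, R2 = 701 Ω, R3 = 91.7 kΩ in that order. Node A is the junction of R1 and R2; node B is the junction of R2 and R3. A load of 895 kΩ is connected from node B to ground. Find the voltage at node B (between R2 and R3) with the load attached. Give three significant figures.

At node B, R3 is in parallel with the load: R3‖R_L = 83180 Ω.
Below node A the resistance is R2 + (R3‖R_L) = 83880 Ω, so V_A = 32.5 × 83880/165900 = 16.43 V.
Then V_B = V_A × (R3‖R_L)/(R2 + R3‖R_L) = 16.43 × 83180/83880 = 16.3 V.

V ≈ 16.3 V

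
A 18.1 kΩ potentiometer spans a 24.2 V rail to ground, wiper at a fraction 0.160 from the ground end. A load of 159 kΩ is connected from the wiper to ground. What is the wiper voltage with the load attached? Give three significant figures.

The wiper splits the pot into (1−α)R = 15.20 kΩ above and αR = 2.896 kΩ below.
Lower section ‖ load = 2.844 kΩ.
V_wiper = 24.2 × 2.844/(15.20 + 2.844) = 3.81 V.

V ≈ 3.81 V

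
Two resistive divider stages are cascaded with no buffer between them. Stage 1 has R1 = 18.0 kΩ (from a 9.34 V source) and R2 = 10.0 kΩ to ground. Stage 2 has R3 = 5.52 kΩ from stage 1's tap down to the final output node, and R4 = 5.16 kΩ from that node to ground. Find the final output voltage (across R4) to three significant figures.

Stage 2 presents R3+R4 = 10.68 kΩ as a load on stage 1's tap.
Stage 1's lower leg becomes R2‖(R3+R4) = 5.164 kΩ, so V_mid = 9.34 × 5.164/23.16 = 2.082 V.
Stage 2 is itself unloaded: V_out = V_mid × R4/(R3+R4) = 2.082 × 5.16/10.68 = 1.01 V.

V_out ≈ 1.01 V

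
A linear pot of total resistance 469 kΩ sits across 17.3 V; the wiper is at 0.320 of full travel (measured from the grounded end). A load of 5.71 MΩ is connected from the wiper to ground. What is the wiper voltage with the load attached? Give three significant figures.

V ≈ 5.44 V

The wiper splits the pot into (1−α)R = 318.9 kΩ above and αR = 150.1 kΩ below.
Lower section ‖ load = 146.2 kΩ.
V_wiper = 17.3 × 146.2/(318.9 + 146.2) = 5.44 V.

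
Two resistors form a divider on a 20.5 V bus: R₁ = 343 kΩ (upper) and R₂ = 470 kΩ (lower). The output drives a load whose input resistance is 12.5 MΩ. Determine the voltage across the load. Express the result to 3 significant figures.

The load sits in parallel with R₂: R₂‖R_L = (470 × 12500) / (470 + 12500) = 453.0 kΩ.
V_out = 20.5 × 453.0 / (343 + 453.0) = 20.5 × 453.0/796.0 = 11.7 V.

V_out ≈ 11.7 V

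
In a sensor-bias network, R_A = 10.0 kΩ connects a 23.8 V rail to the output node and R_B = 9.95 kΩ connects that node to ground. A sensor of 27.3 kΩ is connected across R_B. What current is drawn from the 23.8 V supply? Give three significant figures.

R_B‖R_L = 7.292 kΩ, so the source sees R_A + R_B‖R_L = 17.29 kΩ.
I = 23.8 V / 17.29 kΩ = 1.38 mA.

I ≈ 1.38 mA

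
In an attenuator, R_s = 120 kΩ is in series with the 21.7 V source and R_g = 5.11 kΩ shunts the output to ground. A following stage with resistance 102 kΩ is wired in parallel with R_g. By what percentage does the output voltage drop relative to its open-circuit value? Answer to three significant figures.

The divider's output (Thévenin) resistance is R_s‖R_g = 4.901 kΩ.
Fractional drop under load = R_th/(R_th + R_L) = 4.901 / (4.901 + 102) = 0.04585.
So the output falls by 4.58 %.

4.58 %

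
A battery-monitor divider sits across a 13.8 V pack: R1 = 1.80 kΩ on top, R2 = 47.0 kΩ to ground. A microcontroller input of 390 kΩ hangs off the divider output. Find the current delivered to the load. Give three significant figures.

I_L ≈ 0.0339 mA

R2‖R_L = 41.95 kΩ; V_out = 13.8 × 41.95/43.75 = 13.23 V.
I_L = V_out / R_L = 13.23 / 390 kΩ = 0.0339 mA.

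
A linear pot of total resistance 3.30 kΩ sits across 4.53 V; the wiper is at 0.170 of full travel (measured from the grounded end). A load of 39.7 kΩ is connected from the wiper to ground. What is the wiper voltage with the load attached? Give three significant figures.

V ≈ 0.761 V

The wiper splits the pot into (1−α)R = 2739 Ω above and αR = 561.0 Ω below.
Lower section ‖ load = 553.2 Ω.
V_wiper = 4.53 × 553.2/(2739 + 553.2) = 0.761 V.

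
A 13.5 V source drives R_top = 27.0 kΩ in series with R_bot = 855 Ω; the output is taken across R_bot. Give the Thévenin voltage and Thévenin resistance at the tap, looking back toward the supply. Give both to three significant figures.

V_th = 0.414 V, R_th = 829 Ω

V_th is the open-circuit tap voltage: 13.5 × 855/(27000 + 855) = 0.414 V.
With the supply zeroed, R_top and R_bot appear in parallel from the tap: R_th = R_top‖R_bot = (27000 × 855)/27860 = 829 Ω.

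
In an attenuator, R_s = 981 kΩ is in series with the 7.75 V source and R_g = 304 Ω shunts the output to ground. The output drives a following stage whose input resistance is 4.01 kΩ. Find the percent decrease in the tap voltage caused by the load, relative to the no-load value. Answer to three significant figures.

7.04 %

The divider's output (Thévenin) resistance is R_s‖R_g = 303.9 Ω.
Fractional drop under load = R_th/(R_th + R_L) = 303.9 / (303.9 + 4010) = 0.07045.
So the output falls by 7.04 %.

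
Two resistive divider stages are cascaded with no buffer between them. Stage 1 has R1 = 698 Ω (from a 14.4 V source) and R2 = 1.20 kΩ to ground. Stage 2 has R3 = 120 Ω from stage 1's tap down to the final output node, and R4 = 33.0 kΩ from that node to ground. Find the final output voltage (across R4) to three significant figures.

Stage 2 presents R3+R4 = 33120 Ω as a load on stage 1's tap.
Stage 1's lower leg becomes R2‖(R3+R4) = 1158 Ω, so V_mid = 14.4 × 1158/1856 = 8.985 V.
Stage 2 is itself unloaded: V_out = V_mid × R4/(R3+R4) = 8.985 × 33000/33120 = 8.95 V.

V_out ≈ 8.95 V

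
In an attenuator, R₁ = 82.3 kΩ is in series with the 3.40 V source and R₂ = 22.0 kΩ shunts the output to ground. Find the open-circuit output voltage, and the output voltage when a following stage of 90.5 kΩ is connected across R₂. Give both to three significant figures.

Open-circuit: V = 3.40 × 22.0/(82.3 + 22.0) = 0.717 V.
With the load, R₂ becomes R₂‖R_L = 17.70 kΩ, so V = 3.40 × 17.70/100.0 = 0.602 V.

Unloaded: 0.717 V; loaded: 0.602 V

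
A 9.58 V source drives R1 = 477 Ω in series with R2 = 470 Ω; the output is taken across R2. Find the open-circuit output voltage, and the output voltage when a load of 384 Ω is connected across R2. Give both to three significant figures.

Unloaded: 4.75 V; loaded: 2.94 V

Open-circuit: V = 9.58 × 470/(477 + 470) = 4.75 V.
With the load, R2 becomes R2‖R_L = 211.3 Ω, so V = 9.58 × 211.3/688.3 = 2.94 V.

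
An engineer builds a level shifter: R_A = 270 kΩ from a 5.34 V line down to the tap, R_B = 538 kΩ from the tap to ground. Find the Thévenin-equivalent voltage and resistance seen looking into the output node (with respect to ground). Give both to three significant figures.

V_th is the open-circuit tap voltage: 5.34 × 538/(270 + 538) = 3.56 V.
With the supply zeroed, R_A and R_B appear in parallel from the tap: R_th = R_A‖R_B = (270 × 538)/808.0 = 180 kΩ.

V_th = 3.56 V, R_th = 180 kΩ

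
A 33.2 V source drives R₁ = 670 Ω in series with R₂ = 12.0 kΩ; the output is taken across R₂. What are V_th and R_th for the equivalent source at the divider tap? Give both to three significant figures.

V_th is the open-circuit tap voltage: 33.2 × 12000/(670 + 12000) = 31.4 V.
With the supply zeroed, R₁ and R₂ appear in parallel from the tap: R_th = R₁‖R₂ = (670 × 12000)/12670 = 635 Ω.

V_th = 31.4 V, R_th = 635 Ω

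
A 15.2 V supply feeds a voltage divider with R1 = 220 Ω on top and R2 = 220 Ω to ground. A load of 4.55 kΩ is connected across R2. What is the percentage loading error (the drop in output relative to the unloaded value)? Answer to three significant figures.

The divider's output (Thévenin) resistance is R1‖R2 = 110.0 Ω.
Fractional drop under load = R_th/(R_th + R_L) = 110.0 / (110.0 + 4550) = 0.02361.
So the output falls by 2.36 %.

2.36 %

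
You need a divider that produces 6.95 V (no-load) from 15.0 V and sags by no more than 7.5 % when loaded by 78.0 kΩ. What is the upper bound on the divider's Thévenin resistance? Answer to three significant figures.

Loading drop = R_th/(R_th + R_L) ≤ 0.0750, so R_th ≤ R_L · ε/(1−ε) = 78.0 kΩ × 0.0750/0.9250 = 6.32 kΩ.

R_th ≤ 6.32 kΩ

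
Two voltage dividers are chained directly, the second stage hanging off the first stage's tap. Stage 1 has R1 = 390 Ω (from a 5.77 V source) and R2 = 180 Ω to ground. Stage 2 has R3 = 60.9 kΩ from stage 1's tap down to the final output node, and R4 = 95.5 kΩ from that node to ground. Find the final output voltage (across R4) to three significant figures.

Stage 2 presents R3+R4 = 156400 Ω as a load on stage 1's tap.
Stage 1's lower leg becomes R2‖(R3+R4) = 179.8 Ω, so V_mid = 5.77 × 179.8/569.8 = 1.821 V.
Stage 2 is itself unloaded: V_out = V_mid × R4/(R3+R4) = 1.821 × 95500/156400 = 1.11 V.

V_out ≈ 1.11 V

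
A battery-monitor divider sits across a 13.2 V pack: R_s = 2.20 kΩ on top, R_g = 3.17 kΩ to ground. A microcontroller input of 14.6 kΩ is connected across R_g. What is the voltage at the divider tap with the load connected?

The load sits in parallel with R_g: R_g‖R_L = (3.17 × 14.6) / (3.17 + 14.6) = 2.605 kΩ.
V_out = 13.2 × 2.605 / (2.20 + 2.605) = 13.2 × 2.605/4.805 = 7.16 V.

V_out ≈ 7.16 V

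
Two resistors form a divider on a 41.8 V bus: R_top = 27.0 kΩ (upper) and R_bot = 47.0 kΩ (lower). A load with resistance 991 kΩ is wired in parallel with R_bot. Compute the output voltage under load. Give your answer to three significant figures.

The load sits in parallel with R_bot: R_bot‖R_L = (47.0 × 991) / (47.0 + 991) = 44.87 kΩ.
V_out = 41.8 × 44.87 / (27.0 + 44.87) = 41.8 × 44.87/71.87 = 26.1 V.
(Unloaded it would have been 26.5 V.)

V_out ≈ 26.1 V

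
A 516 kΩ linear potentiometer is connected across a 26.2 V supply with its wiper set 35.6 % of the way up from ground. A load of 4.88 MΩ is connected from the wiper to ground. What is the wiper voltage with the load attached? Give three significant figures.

The wiper splits the pot into (1−α)R = 332.3 kΩ above and αR = 183.7 kΩ below.
Lower section ‖ load = 177.0 kΩ.
V_wiper = 26.2 × 177.0/(332.3 + 177.0) = 9.11 V.

V ≈ 9.11 V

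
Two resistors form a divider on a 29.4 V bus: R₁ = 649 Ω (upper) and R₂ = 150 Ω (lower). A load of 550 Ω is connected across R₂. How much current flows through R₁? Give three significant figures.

I ≈ 38.3 mA

R₂‖R_L = 117.9 Ω, so the source sees R₁ + R₂‖R_L = 766.9 Ω.
I = 29.4 V / 766.9 Ω = 38.3 mA.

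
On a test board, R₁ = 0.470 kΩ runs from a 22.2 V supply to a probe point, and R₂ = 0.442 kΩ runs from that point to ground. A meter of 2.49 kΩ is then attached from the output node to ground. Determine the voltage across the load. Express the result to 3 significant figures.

V_out ≈ 9.86 V

The load sits in parallel with R₂: R₂‖R_L = (442 × 2490) / (442 + 2490) = 375.4 Ω.
V_out = 22.2 × 375.4 / (470 + 375.4) = 22.2 × 375.4/845.4 = 9.86 V.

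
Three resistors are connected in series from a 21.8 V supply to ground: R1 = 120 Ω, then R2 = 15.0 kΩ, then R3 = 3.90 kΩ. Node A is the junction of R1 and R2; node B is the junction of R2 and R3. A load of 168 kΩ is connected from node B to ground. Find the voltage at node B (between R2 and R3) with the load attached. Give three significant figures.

At node B, R3 is in parallel with the load: R3‖R_L = 3812 Ω.
Below node A the resistance is R2 + (R3‖R_L) = 18810 Ω, so V_A = 21.8 × 18810/18930 = 21.66 V.
Then V_B = V_A × (R3‖R_L)/(R2 + R3‖R_L) = 21.66 × 3812/18810 = 4.39 V.

V ≈ 4.39 V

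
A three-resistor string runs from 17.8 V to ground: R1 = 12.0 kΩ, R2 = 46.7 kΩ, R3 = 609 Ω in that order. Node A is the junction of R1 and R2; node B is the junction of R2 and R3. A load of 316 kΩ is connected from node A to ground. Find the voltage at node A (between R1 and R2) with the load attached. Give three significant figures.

Below node A the series string R2+R3 = 47310 Ω sits in parallel with the 316000 Ω load: 41150 Ω.
V_A = 17.8 × 41150/(12000 + 41150) = 13.8 V.

V ≈ 13.8 V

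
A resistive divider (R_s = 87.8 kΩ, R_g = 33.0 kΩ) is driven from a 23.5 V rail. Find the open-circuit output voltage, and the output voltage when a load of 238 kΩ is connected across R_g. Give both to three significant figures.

Unloaded: 6.42 V; loaded: 5.83 V

Open-circuit: V = 23.5 × 33.0/(87.8 + 33.0) = 6.42 V.
With the load, R_g becomes R_g‖R_L = 28.98 kΩ, so V = 23.5 × 28.98/116.8 = 5.83 V.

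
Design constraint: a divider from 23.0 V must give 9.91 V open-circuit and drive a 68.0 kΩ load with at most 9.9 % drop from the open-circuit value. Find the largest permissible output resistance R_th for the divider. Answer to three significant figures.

Loading drop = R_th/(R_th + R_L) ≤ 0.0990, so R_th ≤ R_L · ε/(1−ε) = 68.0 kΩ × 0.0990/0.9010 = 7.47 kΩ.
(Any R1, R2 with R2/(R1+R2) = 0.431 and R1‖R2 ≤ 7.47 kΩ will meet the spec.)

R_th ≤ 7.47 kΩ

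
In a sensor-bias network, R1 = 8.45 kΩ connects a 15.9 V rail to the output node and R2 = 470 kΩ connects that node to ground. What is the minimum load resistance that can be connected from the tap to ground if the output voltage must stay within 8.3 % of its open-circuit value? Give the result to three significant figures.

R_L(min) ≈ 91.7 kΩ

Output resistance R_th = R1‖R2 = (8.45 × 470)/478.4 = 8.301 kΩ.
The fractional drop is R_th/(R_th + R_L); requiring this ≤ 0.0830 gives R_L ≥ R_th(1/0.0830 − 1) = 8.301 × 11.05 = 91.7 kΩ.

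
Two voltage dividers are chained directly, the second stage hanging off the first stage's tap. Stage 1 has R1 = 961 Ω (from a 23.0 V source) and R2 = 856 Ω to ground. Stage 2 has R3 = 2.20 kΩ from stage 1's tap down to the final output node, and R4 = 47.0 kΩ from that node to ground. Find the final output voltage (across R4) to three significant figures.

Stage 2 presents R3+R4 = 49200 Ω as a load on stage 1's tap.
Stage 1's lower leg becomes R2‖(R3+R4) = 841.4 Ω, so V_mid = 23.0 × 841.4/1802 = 10.74 V.
Stage 2 is itself unloaded: V_out = V_mid × R4/(R3+R4) = 10.74 × 47000/49200 = 10.3 V.

V_out ≈ 10.3 V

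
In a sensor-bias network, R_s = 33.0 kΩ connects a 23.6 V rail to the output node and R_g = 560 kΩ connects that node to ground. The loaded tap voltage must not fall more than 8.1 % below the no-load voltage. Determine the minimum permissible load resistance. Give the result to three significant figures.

R_L(min) ≈ 354 kΩ

Output resistance R_th = R_s‖R_g = (33.0 × 560)/593.0 = 31.16 kΩ.
The fractional drop is R_th/(R_th + R_L); requiring this ≤ 0.0810 gives R_L ≥ R_th(1/0.0810 − 1) = 31.16 × 11.35 = 354 kΩ.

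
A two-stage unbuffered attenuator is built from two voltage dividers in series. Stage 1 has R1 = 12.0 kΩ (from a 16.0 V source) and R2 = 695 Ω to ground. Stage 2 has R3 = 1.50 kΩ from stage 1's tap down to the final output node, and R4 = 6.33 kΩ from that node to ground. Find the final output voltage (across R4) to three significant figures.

Stage 2 presents R3+R4 = 7830 Ω as a load on stage 1's tap.
Stage 1's lower leg becomes R2‖(R3+R4) = 638.3 Ω, so V_mid = 16.0 × 638.3/12640 = 0.8081 V.
Stage 2 is itself unloaded: V_out = V_mid × R4/(R3+R4) = 0.8081 × 6330/7830 = 0.653 V.

V_out ≈ 0.653 V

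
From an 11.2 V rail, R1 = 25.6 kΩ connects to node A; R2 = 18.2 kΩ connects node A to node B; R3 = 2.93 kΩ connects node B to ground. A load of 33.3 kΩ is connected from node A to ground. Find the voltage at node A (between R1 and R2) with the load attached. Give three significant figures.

V ≈ 3.76 V

Below node A the series string R2+R3 = 21.13 kΩ sits in parallel with the 33.3 kΩ load: 12.93 kΩ.
V_A = 11.2 × 12.93/(25.6 + 12.93) = 3.76 V.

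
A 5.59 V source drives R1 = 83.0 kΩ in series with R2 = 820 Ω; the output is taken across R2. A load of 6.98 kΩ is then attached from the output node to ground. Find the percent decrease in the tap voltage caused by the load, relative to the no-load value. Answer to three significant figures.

Unloaded V = 5.59 × 820/83820 = 0.054686 V.
Loaded: R2‖R_L = 733.8 Ω, giving V = 5.59 × 733.8/83730 = 0.048988 V.
Drop = (0.054686 − 0.048988) / 0.054686 = 10.4 %.

10.4 %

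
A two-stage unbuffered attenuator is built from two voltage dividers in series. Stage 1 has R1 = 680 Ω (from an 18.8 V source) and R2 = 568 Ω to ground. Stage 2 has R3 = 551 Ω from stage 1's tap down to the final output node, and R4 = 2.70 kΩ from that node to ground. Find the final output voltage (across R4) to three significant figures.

Stage 2 presents R3+R4 = 3251 Ω as a load on stage 1's tap.
Stage 1's lower leg becomes R2‖(R3+R4) = 483.5 Ω, so V_mid = 18.8 × 483.5/1164 = 7.813 V.
Stage 2 is itself unloaded: V_out = V_mid × R4/(R3+R4) = 7.813 × 2700/3251 = 6.49 V.

V_out ≈ 6.49 V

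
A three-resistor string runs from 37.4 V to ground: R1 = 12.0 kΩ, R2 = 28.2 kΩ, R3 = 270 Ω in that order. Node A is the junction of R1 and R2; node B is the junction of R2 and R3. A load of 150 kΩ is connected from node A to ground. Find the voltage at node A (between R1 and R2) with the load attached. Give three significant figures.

V ≈ 24.9 V

Below node A the series string R2+R3 = 28470 Ω sits in parallel with the 150000 Ω load: 23930 Ω.
V_A = 37.4 × 23930/(12000 + 23930) = 24.9 V.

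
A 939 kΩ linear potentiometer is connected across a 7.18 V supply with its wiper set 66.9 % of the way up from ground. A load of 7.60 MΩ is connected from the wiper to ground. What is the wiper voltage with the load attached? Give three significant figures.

V ≈ 4.68 V

The wiper splits the pot into (1−α)R = 310.8 kΩ above and αR = 628.2 kΩ below.
Lower section ‖ load = 580.2 kΩ.
V_wiper = 7.18 × 580.2/(310.8 + 580.2) = 4.68 V.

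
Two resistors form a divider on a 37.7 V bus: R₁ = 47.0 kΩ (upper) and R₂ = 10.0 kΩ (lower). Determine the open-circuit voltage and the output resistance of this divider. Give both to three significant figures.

V_th = 6.61 V, R_th = 8.25 kΩ

V_th is the open-circuit tap voltage: 37.7 × 10.0/(47.0 + 10.0) = 6.61 V.
With the supply zeroed, R₁ and R₂ appear in parallel from the tap: R_th = R₁‖R₂ = (47.0 × 10.0)/57.00 = 8.25 kΩ.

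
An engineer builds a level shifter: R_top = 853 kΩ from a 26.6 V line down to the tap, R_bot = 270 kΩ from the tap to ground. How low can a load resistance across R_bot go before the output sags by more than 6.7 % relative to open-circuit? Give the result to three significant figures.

Output resistance R_th = R_top‖R_bot = (853 × 270)/1123 = 205.1 kΩ.
The fractional drop is R_th/(R_th + R_L); requiring this ≤ 0.0670 gives R_L ≥ R_th(1/0.0670 − 1) = 205.1 × 13.93 = 2.86 MΩ.

R_L(min) ≈ 2.86 MΩ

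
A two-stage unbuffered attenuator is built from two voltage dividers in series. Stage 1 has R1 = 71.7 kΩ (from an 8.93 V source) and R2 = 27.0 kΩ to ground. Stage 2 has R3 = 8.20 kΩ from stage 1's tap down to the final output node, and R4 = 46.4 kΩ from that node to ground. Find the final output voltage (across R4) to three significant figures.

V_out ≈ 1.53 V

Stage 2 presents R3+R4 = 54.60 kΩ as a load on stage 1's tap.
Stage 1's lower leg becomes R2‖(R3+R4) = 18.07 kΩ, so V_mid = 8.93 × 18.07/89.77 = 1.797 V.
Stage 2 is itself unloaded: V_out = V_mid × R4/(R3+R4) = 1.797 × 46.4/54.60 = 1.53 V.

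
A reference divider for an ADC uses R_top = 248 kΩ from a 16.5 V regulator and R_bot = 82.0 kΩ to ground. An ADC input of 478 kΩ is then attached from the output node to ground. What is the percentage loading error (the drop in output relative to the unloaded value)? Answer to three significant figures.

The divider's output (Thévenin) resistance is R_top‖R_bot = 61.62 kΩ.
Fractional drop under load = R_th/(R_th + R_L) = 61.62 / (61.62 + 478) = 0.1142.
So the output falls by 11.4 %.

11.4 %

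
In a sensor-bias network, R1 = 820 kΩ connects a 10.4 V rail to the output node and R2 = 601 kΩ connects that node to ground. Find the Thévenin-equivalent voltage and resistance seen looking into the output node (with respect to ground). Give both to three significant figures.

V_th is the open-circuit tap voltage: 10.4 × 601/(820 + 601) = 4.40 V.
With the supply zeroed, R1 and R2 appear in parallel from the tap: R_th = R1‖R2 = (820 × 601)/1421 = 347 kΩ.

V_th = 4.40 V, R_th = 347 kΩ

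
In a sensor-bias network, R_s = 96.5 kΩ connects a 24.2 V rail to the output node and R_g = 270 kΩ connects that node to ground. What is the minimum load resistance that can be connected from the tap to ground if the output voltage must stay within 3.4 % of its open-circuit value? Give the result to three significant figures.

Output resistance R_th = R_s‖R_g = (96.5 × 270)/366.5 = 71.09 kΩ.
The fractional drop is R_th/(R_th + R_L); requiring this ≤ 0.0340 gives R_L ≥ R_th(1/0.0340 − 1) = 71.09 × 28.41 = 2.02 MΩ.

R_L(min) ≈ 2.02 MΩ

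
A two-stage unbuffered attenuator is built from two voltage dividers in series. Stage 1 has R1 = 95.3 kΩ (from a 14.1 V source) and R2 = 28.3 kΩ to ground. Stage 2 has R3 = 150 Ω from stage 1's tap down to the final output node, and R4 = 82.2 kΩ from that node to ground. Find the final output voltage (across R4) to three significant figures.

Stage 2 presents R3+R4 = 82350 Ω as a load on stage 1's tap.
Stage 1's lower leg becomes R2‖(R3+R4) = 21060 Ω, so V_mid = 14.1 × 21060/116400 = 2.552 V.
Stage 2 is itself unloaded: V_out = V_mid × R4/(R3+R4) = 2.552 × 82200/82350 = 2.55 V.

V_out ≈ 2.55 V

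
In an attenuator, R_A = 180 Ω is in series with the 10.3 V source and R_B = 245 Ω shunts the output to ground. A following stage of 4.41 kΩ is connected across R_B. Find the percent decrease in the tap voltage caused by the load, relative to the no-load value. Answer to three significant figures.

2.30 %

The divider's output (Thévenin) resistance is R_A‖R_B = 103.8 Ω.
Fractional drop under load = R_th/(R_th + R_L) = 103.8 / (103.8 + 4410) = 0.02299.
So the output falls by 2.30 %.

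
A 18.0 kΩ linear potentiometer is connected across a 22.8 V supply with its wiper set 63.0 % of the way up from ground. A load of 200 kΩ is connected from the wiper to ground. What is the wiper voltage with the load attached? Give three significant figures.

The wiper splits the pot into (1−α)R = 6.660 kΩ above and αR = 11.34 kΩ below.
Lower section ‖ load = 10.73 kΩ.
V_wiper = 22.8 × 10.73/(6.660 + 10.73) = 14.1 V.

V ≈ 14.1 V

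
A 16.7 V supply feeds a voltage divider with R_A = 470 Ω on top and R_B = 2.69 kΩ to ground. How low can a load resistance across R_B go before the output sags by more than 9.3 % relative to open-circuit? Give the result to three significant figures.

R_L(min) ≈ 3.90 kΩ

Output resistance R_th = R_A‖R_B = (470 × 2690)/3160 = 400.1 Ω.
The fractional drop is R_th/(R_th + R_L); requiring this ≤ 0.0930 gives R_L ≥ R_th(1/0.0930 − 1) = 400.1 × 9.753 = 3.90 kΩ.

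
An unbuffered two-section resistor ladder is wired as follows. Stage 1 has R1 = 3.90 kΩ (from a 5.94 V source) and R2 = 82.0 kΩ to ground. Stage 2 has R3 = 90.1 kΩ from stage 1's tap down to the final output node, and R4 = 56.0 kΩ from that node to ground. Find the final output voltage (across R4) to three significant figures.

Stage 2 presents R3+R4 = 146.1 kΩ as a load on stage 1's tap.
Stage 1's lower leg becomes R2‖(R3+R4) = 52.52 kΩ, so V_mid = 5.94 × 52.52/56.42 = 5.529 V.
Stage 2 is itself unloaded: V_out = V_mid × R4/(R3+R4) = 5.529 × 56.0/146.1 = 2.12 V.

V_out ≈ 2.12 V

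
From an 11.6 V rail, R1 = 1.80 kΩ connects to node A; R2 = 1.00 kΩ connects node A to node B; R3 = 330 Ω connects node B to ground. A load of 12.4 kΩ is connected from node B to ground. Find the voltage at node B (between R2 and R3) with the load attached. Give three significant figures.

V ≈ 1.19 V

At node B, R3 is in parallel with the load: R3‖R_L = 321.4 Ω.
Below node A the resistance is R2 + (R3‖R_L) = 1321 Ω, so V_A = 11.6 × 1321/3121 = 4.911 V.
Then V_B = V_A × (R3‖R_L)/(R2 + R3‖R_L) = 4.911 × 321.4/1321 = 1.19 V.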